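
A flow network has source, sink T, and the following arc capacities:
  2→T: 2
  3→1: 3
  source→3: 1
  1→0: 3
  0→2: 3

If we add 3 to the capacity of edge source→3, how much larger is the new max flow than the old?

Original max flow = 1.
After raising cap(source→3), augmenting paths through that edge carry 1 more unit.
New max flow = 2. Increase = 1.

1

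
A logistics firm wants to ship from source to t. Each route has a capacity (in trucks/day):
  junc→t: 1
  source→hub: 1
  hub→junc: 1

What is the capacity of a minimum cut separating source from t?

Max flow = 1 (via 1 augmenting path).
In the residual at optimum, the set reachable from source is {source}.
Cut edges: source→hub (cap 1). Sum = 1.

1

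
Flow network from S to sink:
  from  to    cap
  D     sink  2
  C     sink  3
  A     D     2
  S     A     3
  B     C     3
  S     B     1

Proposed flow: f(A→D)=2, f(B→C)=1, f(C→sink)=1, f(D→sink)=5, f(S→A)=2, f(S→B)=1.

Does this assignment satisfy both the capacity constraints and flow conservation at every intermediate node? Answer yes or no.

No

Capacity violated on D→sink: flow 5 > capacity 2.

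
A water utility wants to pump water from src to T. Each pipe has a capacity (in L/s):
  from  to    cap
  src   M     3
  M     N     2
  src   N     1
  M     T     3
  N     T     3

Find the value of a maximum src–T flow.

Augment src->M->T: bottleneck 3. Total 3.
Augment src->N->T: bottleneck 1. Total 4.
No augmenting path remains in the residual graph.

4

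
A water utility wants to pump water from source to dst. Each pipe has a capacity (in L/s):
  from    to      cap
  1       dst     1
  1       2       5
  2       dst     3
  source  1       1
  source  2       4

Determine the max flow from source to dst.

Augment source→1→dst: bottleneck 1. Total 1.
Augment source→2→dst: bottleneck 3. Total 4.
No augmenting path remains in the residual graph.

4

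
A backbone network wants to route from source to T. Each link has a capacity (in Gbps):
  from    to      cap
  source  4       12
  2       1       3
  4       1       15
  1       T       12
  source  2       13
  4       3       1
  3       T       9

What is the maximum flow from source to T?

Augment source->4->3->T: bottleneck 1. Total 1.
Augment source->4->1->T: bottleneck 11. Total 12.
Augment source->2->1->T: bottleneck 1. Total 13.
No augmenting path remains in the residual graph.

13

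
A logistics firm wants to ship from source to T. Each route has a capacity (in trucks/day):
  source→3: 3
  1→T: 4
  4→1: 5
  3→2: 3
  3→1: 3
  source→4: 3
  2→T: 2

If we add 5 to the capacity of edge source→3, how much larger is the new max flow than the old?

Original max flow = 6.
Even with extra capacity on source→3, another cut of capacity 6 remains binding.
New max flow = 6. Increase = 0.

0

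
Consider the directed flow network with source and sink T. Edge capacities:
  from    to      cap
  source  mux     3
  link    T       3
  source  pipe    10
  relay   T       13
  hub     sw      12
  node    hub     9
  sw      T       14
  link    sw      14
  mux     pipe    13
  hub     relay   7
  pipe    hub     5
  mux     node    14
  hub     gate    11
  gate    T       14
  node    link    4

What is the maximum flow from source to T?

Augment source->mux->node->link->T: bottleneck 3. Total 3.
Augment source->pipe->hub->gate->T: bottleneck 5. Total 8.
No augmenting path remains in the residual graph.

8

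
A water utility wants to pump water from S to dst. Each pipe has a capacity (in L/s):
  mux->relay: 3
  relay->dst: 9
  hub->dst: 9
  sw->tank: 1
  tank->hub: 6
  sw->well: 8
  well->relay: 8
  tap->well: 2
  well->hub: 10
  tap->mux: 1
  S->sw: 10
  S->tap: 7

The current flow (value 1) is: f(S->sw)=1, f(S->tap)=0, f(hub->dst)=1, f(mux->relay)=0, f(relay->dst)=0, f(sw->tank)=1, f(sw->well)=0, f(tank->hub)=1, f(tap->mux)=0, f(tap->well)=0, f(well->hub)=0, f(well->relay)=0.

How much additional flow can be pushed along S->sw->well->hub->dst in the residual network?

8

Residual capacities along the path: S->sw: 9, sw->well: 8, well->hub: 10, hub->dst: 8.
Minimum is 8.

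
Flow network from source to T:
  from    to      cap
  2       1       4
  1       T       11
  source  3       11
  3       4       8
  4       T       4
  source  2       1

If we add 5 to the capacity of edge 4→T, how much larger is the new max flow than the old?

Original max flow = 5.
After raising cap(4→T), augmenting paths through that edge carry 4 more units.
New max flow = 9. Increase = 4.

4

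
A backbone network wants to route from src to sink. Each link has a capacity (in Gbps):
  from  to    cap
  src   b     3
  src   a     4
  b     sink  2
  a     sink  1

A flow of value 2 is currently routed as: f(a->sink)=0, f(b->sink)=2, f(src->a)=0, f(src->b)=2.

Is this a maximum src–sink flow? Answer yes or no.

No

Residual path src->a->sink has bottleneck 1 > 0.
Pushing 1 along it raises the flow to 3, so the given flow is not maximum.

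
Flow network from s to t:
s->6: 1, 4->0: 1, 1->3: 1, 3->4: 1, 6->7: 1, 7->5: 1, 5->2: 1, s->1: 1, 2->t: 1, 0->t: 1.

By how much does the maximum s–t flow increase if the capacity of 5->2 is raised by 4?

Original max flow = 2.
Edge 5->2 does not cross the min cut (source side {s}), so extra capacity there cannot help.
New max flow = 2. Increase = 0.

0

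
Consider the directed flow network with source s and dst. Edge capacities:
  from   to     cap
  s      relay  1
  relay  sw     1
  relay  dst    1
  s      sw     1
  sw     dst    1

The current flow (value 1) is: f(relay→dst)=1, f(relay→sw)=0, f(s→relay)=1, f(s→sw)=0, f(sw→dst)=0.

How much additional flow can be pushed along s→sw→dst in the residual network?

Residual capacities along the path: s→sw: 1, sw→dst: 1.
Minimum is 1.

1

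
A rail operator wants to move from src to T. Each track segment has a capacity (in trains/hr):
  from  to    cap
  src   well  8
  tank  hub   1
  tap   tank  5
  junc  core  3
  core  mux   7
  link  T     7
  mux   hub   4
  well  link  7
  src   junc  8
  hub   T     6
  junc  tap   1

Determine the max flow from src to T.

Augment src→well→link→T: bottleneck 7. Total 7.
Augment src→junc→core→mux→hub→T: bottleneck 3. Total 10.
Augment src→junc→tap→tank→hub→T: bottleneck 1. Total 11.
No augmenting path remains in the residual graph.

11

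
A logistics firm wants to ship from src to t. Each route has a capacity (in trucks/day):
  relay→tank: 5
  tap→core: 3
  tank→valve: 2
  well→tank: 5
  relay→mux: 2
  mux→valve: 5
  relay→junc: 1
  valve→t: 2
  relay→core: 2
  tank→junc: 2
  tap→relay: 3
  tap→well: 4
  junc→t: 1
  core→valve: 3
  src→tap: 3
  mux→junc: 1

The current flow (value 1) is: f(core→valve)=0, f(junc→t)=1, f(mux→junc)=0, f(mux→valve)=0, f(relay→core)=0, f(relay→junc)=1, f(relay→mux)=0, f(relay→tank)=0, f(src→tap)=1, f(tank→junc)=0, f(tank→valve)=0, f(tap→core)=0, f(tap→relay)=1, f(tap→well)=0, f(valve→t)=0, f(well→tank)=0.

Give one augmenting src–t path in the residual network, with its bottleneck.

Residual along src→tap→core→valve→t: src→tap: 2, tap→core: 3, core→valve: 3, valve→t: 2.
Bottleneck = min = 2.

src→tap→core→valve→t, bottleneck 2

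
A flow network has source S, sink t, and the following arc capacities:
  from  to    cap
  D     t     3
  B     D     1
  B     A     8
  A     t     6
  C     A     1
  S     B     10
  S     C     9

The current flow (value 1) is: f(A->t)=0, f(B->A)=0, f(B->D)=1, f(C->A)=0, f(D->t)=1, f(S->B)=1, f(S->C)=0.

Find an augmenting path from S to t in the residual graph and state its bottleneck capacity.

Residual along S->B->A->t: S->B: 9, B->A: 8, A->t: 6.
Bottleneck = min = 6.

S->B->A->t, bottleneck 6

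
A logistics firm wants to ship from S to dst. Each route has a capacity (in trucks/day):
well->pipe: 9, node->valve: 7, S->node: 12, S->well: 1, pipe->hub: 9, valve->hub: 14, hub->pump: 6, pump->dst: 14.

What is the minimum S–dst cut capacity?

6

Max flow = 6 (via 2 augmenting paths).
In the residual at optimum, the set reachable from S is {S, hub, node, pipe, valve, well}.
Cut edges: hub->pump (cap 6). Sum = 6.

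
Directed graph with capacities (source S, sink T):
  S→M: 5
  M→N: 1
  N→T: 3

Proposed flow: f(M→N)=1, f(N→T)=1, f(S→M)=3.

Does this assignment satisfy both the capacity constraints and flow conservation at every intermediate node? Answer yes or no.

No

Conservation fails at M: inflow 3 ≠ outflow 1.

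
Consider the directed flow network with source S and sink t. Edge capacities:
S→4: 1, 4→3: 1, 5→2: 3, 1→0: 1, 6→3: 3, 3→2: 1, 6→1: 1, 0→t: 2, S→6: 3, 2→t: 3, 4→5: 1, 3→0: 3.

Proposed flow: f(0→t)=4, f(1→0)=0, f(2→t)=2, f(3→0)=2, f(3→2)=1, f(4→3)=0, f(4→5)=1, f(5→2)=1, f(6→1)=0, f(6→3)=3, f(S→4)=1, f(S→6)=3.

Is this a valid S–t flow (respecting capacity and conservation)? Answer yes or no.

Capacity violated on 0→t: flow 4 > capacity 2.

No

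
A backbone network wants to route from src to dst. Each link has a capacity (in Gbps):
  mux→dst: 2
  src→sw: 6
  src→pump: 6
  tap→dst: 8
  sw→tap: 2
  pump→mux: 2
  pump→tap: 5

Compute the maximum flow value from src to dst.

Augment src→sw→tap→dst: bottleneck 2. Total 2.
Augment src→pump→tap→dst: bottleneck 5. Total 7.
Augment src→pump→mux→dst: bottleneck 1. Total 8.
No augmenting path remains in the residual graph.

8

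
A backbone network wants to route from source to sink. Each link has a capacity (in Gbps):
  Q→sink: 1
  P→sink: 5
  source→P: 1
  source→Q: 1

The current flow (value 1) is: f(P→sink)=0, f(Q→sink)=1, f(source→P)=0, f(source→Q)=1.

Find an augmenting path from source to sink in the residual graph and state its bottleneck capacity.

source→P→sink, bottleneck 1

Residual along source→P→sink: source→P: 1, P→sink: 5.
Bottleneck = min = 1.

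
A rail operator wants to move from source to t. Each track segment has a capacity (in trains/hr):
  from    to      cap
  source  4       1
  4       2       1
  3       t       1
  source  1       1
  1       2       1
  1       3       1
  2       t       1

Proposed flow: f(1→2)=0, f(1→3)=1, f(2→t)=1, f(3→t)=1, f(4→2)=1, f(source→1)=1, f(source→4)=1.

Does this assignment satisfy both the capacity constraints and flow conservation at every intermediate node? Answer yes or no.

Yes

Every edge has 0 ≤ f(e) ≤ cap(e).
At each intermediate node, inflow equals outflow.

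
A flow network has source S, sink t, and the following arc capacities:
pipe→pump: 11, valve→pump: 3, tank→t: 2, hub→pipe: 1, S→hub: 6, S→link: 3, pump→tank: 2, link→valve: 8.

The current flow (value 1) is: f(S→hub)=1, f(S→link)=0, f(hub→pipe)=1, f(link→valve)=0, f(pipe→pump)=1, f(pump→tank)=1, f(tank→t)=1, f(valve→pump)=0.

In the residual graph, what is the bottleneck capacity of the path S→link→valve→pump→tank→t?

1

Residual capacities along the path: S→link: 3, link→valve: 8, valve→pump: 3, pump→tank: 1, tank→t: 1.
Minimum is 1.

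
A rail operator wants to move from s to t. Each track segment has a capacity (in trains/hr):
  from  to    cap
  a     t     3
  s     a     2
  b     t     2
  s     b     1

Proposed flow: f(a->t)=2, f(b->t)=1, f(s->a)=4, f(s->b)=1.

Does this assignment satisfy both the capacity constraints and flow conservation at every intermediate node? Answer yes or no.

No

Capacity violated on s->a: flow 4 > capacity 2.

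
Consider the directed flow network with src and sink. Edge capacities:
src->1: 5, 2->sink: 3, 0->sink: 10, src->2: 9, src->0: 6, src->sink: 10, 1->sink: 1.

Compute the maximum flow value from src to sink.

Augment src->sink: bottleneck 10. Total 10.
Augment src->1->sink: bottleneck 1. Total 11.
Augment src->0->sink: bottleneck 6. Total 17.
Augment src->2->sink: bottleneck 3. Total 20.
No augmenting path remains in the residual graph.

20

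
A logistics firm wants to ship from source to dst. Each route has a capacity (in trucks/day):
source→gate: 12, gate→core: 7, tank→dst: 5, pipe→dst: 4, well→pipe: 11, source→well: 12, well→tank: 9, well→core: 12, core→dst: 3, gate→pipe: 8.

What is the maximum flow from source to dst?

Augment source→gate→core→dst: bottleneck 3. Total 3.
Augment source→gate→pipe→dst: bottleneck 4. Total 7.
Augment source→well→tank→dst: bottleneck 5. Total 12.
No augmenting path remains in the residual graph.

12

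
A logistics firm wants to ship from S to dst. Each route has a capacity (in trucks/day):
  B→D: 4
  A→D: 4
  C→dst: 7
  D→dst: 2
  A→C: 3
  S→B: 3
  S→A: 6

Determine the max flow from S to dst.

5

Augment S→A→C→dst: bottleneck 3. Total 3.
Augment S→A→D→dst: bottleneck 2. Total 5.
No augmenting path remains in the residual graph.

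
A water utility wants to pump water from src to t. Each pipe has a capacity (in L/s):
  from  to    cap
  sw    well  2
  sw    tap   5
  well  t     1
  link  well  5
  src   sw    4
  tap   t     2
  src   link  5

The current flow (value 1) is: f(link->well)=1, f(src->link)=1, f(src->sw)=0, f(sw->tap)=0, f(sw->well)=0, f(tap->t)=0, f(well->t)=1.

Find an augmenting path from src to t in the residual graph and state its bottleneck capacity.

src->sw->tap->t, bottleneck 2

Residual along src->sw->tap->t: src->sw: 4, sw->tap: 5, tap->t: 2.
Bottleneck = min = 2.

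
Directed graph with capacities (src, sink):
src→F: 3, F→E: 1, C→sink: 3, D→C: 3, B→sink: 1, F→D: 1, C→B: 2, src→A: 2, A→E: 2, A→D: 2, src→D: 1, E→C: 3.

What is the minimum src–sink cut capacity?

Max flow = 4 (via 4 augmenting paths).
In the residual at optimum, the set reachable from src is {A, B, C, D, E, F, src}.
Cut edges: C→sink (cap 3), B→sink (cap 1). Sum = 4.

4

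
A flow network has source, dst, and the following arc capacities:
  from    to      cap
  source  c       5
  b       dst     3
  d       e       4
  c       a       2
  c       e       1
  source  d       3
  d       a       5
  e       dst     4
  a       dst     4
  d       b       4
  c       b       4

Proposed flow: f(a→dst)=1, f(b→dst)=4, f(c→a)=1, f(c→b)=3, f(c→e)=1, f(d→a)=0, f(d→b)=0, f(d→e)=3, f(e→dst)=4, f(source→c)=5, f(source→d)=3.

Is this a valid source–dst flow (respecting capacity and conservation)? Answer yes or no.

No

Capacity violated on b→dst: flow 4 > capacity 3.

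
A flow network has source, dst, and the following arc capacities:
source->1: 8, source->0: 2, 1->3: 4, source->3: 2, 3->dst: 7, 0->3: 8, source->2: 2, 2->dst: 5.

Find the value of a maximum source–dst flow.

9

Augment source->2->dst: bottleneck 2. Total 2.
Augment source->3->dst: bottleneck 2. Total 4.
Augment source->1->3->dst: bottleneck 4. Total 8.
Augment source->0->3->dst: bottleneck 1. Total 9.
No augmenting path remains in the residual graph.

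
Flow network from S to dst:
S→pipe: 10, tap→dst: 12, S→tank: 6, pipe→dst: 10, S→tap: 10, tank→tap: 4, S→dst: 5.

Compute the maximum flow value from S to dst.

27

Augment S→dst: bottleneck 5. Total 5.
Augment S→pipe→dst: bottleneck 10. Total 15.
Augment S→tap→dst: bottleneck 10. Total 25.
Augment S→tank→tap→dst: bottleneck 2. Total 27.
No augmenting path remains in the residual graph.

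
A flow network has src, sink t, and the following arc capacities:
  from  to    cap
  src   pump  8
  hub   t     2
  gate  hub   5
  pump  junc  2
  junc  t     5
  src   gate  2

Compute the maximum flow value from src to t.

Augment src->pump->junc->t: bottleneck 2. Total 2.
Augment src->gate->hub->t: bottleneck 2. Total 4.
No augmenting path remains in the residual graph.

4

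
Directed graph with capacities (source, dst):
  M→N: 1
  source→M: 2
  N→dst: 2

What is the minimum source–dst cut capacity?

Max flow = 1 (via 1 augmenting path).
In the residual at optimum, the set reachable from source is {M, source}.
Cut edges: M→N (cap 1). Sum = 1.

1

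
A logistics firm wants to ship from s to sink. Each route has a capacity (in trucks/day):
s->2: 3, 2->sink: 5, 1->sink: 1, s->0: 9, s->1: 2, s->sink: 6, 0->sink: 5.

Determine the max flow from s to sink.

Augment s->sink: bottleneck 6. Total 6.
Augment s->0->sink: bottleneck 5. Total 11.
Augment s->1->sink: bottleneck 1. Total 12.
Augment s->2->sink: bottleneck 3. Total 15.
No augmenting path remains in the residual graph.

15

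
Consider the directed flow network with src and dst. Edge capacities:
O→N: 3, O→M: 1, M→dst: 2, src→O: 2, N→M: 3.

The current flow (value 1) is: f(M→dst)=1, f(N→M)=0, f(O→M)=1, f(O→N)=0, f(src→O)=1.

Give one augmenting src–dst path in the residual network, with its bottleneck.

src→O→N→M→dst, bottleneck 1

Residual along src→O→N→M→dst: src→O: 1, O→N: 3, N→M: 3, M→dst: 1.
Bottleneck = min = 1.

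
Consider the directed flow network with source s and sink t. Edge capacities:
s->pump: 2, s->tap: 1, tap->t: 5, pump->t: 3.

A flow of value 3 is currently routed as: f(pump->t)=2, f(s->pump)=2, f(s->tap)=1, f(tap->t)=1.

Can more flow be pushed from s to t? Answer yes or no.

Residual reachable from s: {s}; t is not reachable.
Saturated cut: s->pump, s->tap with total capacity 3 = current flow value. Flow is maximum.

No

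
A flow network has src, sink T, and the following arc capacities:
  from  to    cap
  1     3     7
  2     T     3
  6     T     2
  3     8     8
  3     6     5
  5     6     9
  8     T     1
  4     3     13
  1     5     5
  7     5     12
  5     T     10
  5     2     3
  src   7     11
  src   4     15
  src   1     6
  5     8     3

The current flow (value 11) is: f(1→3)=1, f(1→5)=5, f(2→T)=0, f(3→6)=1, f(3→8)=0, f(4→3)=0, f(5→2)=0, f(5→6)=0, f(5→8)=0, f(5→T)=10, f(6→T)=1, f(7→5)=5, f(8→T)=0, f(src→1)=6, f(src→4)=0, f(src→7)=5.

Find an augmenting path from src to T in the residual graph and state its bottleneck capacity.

src→4→3→6→T, bottleneck 1

Residual along src→4→3→6→T: src→4: 15, 4→3: 13, 3→6: 4, 6→T: 1.
Bottleneck = min = 1.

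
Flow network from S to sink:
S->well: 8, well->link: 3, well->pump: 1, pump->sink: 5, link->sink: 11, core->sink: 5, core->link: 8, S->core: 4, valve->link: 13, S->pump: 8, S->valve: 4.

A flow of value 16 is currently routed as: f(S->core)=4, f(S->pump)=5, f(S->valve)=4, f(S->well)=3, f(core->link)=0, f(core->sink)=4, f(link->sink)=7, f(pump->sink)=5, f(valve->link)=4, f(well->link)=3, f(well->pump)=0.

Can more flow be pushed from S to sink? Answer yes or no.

Residual reachable from S: {S, pump, well}; sink is not reachable.
Saturated cut: S->core, S->valve, well->link, pump->sink with total capacity 16 = current flow value. Flow is maximum.

No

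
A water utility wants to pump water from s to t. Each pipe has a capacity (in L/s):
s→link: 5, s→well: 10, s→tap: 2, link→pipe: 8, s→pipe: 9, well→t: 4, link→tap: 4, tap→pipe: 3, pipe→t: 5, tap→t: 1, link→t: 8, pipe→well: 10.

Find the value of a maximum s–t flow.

Augment s→link→t: bottleneck 5. Total 5.
Augment s→tap→t: bottleneck 1. Total 6.
Augment s→pipe→t: bottleneck 5. Total 11.
Augment s→well→t: bottleneck 4. Total 15.
No augmenting path remains in the residual graph.

15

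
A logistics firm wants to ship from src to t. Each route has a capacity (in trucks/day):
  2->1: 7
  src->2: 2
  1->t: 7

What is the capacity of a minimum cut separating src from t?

Max flow = 2 (via 1 augmenting path).
In the residual at optimum, the set reachable from src is {src}.
Cut edges: src->2 (cap 2). Sum = 2.

2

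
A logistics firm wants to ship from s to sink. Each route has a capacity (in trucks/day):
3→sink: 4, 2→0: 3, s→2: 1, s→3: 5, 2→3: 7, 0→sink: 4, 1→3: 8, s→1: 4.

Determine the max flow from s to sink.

Augment s→3→sink: bottleneck 4. Total 4.
Augment s→2→0→sink: bottleneck 1. Total 5.
No augmenting path remains in the residual graph.

5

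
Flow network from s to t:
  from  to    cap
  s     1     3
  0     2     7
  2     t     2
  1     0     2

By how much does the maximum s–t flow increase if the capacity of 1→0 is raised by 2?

Original max flow = 2.
Even with extra capacity on 1→0, another cut of capacity 2 remains binding.
New max flow = 2. Increase = 0.

0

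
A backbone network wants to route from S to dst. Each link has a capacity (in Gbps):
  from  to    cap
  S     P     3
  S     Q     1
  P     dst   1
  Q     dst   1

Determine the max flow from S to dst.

2

Augment S→Q→dst: bottleneck 1. Total 1.
Augment S→P→dst: bottleneck 1. Total 2.
No augmenting path remains in the residual graph.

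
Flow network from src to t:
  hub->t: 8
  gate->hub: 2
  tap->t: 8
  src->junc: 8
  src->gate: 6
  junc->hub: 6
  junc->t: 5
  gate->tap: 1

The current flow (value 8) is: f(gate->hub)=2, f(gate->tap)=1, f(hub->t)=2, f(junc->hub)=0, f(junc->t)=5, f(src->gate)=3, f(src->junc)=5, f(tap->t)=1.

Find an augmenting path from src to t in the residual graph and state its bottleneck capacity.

src->junc->hub->t, bottleneck 3

Residual along src->junc->hub->t: src->junc: 3, junc->hub: 6, hub->t: 6.
Bottleneck = min = 3.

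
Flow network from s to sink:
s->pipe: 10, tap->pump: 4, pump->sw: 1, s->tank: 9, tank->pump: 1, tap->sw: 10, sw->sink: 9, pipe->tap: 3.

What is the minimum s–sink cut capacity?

4

Max flow = 4 (via 2 augmenting paths).
In the residual at optimum, the set reachable from s is {pipe, s, tank}.
Cut edges: pipe->tap (cap 3), tank->pump (cap 1). Sum = 4.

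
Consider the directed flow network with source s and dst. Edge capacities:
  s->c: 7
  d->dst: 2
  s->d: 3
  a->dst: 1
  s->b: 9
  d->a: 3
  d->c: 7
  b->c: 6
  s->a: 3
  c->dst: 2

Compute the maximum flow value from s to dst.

5

Augment s->d->dst: bottleneck 2. Total 2.
Augment s->a->dst: bottleneck 1. Total 3.
Augment s->c->dst: bottleneck 2. Total 5.
No augmenting path remains in the residual graph.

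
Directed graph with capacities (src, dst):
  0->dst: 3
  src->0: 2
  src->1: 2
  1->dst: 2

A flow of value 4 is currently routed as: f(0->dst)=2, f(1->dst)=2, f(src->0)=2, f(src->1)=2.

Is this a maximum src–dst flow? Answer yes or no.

Yes

Residual reachable from src: {src}; dst is not reachable.
Saturated cut: src->0, src->1 with total capacity 4 = current flow value. Flow is maximum.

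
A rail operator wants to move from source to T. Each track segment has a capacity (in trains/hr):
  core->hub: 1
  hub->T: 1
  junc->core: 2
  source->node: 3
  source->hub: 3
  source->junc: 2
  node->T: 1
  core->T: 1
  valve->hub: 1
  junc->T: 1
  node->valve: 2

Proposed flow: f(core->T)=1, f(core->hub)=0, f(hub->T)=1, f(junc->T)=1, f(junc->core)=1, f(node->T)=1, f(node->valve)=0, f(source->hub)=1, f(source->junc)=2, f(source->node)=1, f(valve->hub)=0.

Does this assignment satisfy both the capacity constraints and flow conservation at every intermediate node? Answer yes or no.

Every edge has 0 ≤ f(e) ≤ cap(e).
At each intermediate node, inflow equals outflow.

Yes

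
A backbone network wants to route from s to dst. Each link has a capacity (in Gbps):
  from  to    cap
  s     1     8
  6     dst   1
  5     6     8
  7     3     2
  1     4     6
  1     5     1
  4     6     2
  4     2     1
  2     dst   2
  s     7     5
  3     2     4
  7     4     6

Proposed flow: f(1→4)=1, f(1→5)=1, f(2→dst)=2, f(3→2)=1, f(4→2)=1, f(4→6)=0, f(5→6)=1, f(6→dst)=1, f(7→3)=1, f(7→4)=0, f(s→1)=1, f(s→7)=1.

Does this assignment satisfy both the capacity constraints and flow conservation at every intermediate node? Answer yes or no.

No

Conservation fails at 1: inflow 1 ≠ outflow 2.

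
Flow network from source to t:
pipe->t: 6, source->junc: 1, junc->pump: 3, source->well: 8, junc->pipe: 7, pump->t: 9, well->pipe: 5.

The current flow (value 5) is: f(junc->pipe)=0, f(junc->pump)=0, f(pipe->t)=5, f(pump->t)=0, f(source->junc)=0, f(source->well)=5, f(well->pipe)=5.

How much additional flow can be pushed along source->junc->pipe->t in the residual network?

Residual capacities along the path: source->junc: 1, junc->pipe: 7, pipe->t: 1.
Minimum is 1.

1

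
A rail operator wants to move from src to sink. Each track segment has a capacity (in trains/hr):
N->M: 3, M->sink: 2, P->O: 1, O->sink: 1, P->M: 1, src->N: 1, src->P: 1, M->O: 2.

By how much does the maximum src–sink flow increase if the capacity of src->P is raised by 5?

1

Original max flow = 2.
After raising cap(src->P), augmenting paths through that edge carry 1 more unit.
New max flow = 3. Increase = 1.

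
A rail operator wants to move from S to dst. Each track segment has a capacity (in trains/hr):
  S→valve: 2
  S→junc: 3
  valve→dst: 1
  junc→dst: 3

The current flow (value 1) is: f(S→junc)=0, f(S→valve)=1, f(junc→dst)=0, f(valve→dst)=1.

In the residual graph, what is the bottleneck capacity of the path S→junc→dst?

Residual capacities along the path: S→junc: 3, junc→dst: 3.
Minimum is 3.

3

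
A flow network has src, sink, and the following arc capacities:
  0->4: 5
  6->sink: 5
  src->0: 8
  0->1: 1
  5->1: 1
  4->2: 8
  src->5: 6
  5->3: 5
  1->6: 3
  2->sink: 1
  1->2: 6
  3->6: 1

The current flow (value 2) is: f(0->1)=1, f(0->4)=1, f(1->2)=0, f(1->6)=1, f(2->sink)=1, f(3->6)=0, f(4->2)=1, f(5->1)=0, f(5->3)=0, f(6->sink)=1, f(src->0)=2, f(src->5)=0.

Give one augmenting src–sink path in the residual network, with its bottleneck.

Residual along src->5->1->6->sink: src->5: 6, 5->1: 1, 1->6: 2, 6->sink: 4.
Bottleneck = min = 1.

src->5->1->6->sink, bottleneck 1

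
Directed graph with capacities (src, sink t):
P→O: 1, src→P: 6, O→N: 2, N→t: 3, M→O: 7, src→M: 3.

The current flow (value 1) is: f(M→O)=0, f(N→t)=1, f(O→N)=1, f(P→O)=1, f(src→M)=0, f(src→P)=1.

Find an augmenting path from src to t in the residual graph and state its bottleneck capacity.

src→M→O→N→t, bottleneck 1

Residual along src→M→O→N→t: src→M: 3, M→O: 7, O→N: 1, N→t: 2.
Bottleneck = min = 1.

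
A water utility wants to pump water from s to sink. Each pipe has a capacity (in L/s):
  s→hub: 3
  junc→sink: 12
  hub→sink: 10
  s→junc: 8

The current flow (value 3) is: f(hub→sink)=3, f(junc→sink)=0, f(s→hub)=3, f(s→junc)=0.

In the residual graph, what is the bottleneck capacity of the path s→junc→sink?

Residual capacities along the path: s→junc: 8, junc→sink: 12.
Minimum is 8.

8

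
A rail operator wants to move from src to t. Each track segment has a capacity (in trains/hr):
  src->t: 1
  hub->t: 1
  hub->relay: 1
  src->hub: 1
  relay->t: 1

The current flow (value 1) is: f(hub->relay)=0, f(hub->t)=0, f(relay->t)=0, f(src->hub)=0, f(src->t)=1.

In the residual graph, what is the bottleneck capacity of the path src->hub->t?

Residual capacities along the path: src->hub: 1, hub->t: 1.
Minimum is 1.

1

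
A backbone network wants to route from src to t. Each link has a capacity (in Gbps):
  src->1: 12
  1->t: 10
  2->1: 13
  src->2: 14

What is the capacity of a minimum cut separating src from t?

Max flow = 10 (via 1 augmenting path).
In the residual at optimum, the set reachable from src is {1, 2, src}.
Cut edges: 1->t (cap 10). Sum = 10.

10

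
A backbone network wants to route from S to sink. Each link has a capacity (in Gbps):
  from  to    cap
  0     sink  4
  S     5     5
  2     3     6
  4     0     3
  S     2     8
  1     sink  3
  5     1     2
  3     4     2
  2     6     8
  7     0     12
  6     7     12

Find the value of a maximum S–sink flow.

Augment S->5->1->sink: bottleneck 2. Total 2.
Augment S->2->3->4->0->sink: bottleneck 2. Total 4.
Augment S->2->6->7->0->sink: bottleneck 2. Total 6.
No augmenting path remains in the residual graph.

6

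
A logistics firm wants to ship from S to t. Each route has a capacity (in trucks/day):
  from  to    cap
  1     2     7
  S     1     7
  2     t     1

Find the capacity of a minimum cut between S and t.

Max flow = 1 (via 1 augmenting path).
In the residual at optimum, the set reachable from S is {1, 2, S}.
Cut edges: 2→t (cap 1). Sum = 1.

1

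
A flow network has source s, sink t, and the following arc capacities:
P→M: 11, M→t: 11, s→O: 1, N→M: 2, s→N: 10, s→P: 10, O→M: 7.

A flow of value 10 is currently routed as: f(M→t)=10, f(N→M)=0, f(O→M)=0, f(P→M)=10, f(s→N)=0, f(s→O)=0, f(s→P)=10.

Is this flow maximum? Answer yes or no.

No

Residual path s→O→M→t has bottleneck 1 > 0.
Pushing 1 along it raises the flow to 11, so the given flow is not maximum.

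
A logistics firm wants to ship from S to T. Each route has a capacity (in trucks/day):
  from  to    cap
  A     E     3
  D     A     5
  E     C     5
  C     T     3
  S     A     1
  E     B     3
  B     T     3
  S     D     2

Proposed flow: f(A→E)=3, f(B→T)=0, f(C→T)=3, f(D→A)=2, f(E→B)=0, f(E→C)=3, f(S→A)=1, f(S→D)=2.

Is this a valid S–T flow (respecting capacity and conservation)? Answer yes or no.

Yes

Every edge has 0 ≤ f(e) ≤ cap(e).
At each intermediate node, inflow equals outflow.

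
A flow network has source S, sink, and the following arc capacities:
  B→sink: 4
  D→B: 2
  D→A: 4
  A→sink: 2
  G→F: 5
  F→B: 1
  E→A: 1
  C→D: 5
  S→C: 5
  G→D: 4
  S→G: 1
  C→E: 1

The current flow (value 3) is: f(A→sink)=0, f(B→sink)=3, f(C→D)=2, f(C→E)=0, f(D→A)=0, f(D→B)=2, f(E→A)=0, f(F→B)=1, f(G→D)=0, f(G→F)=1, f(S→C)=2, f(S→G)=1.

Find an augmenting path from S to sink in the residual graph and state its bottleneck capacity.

Residual along S→C→D→A→sink: S→C: 3, C→D: 3, D→A: 4, A→sink: 2.
Bottleneck = min = 2.

S→C→D→A→sink, bottleneck 2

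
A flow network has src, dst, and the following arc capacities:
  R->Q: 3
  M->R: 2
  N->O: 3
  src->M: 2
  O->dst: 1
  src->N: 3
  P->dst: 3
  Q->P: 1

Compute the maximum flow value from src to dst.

2

Augment src->N->O->dst: bottleneck 1. Total 1.
Augment src->M->R->Q->P->dst: bottleneck 1. Total 2.
No augmenting path remains in the residual graph.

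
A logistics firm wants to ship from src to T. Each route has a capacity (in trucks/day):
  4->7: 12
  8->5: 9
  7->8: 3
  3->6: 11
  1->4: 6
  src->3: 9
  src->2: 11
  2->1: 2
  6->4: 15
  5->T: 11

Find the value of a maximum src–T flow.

3

Augment src->2->1->4->7->8->5->T: bottleneck 2. Total 2.
Augment src->3->6->4->7->8->5->T: bottleneck 1. Total 3.
No augmenting path remains in the residual graph.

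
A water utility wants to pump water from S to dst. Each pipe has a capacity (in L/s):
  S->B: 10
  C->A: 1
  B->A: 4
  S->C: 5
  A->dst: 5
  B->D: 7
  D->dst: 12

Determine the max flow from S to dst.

11

Augment S->C->A->dst: bottleneck 1. Total 1.
Augment S->B->A->dst: bottleneck 4. Total 5.
Augment S->B->D->dst: bottleneck 6. Total 11.
No augmenting path remains in the residual graph.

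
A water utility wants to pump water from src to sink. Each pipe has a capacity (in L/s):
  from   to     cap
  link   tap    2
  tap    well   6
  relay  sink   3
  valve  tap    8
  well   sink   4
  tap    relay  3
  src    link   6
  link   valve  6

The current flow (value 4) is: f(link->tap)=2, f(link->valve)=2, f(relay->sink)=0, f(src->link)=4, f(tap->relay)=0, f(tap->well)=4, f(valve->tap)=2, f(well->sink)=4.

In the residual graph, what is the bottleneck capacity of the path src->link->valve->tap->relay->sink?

2

Residual capacities along the path: src->link: 2, link->valve: 4, valve->tap: 6, tap->relay: 3, relay->sink: 3.
Minimum is 2.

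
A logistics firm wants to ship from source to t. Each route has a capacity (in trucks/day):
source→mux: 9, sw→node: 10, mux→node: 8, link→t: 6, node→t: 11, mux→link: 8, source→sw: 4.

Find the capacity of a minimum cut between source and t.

13

Max flow = 13 (via 4 augmenting paths).
In the residual at optimum, the set reachable from source is {source}.
Cut edges: source→mux (cap 9), source→sw (cap 4). Sum = 13.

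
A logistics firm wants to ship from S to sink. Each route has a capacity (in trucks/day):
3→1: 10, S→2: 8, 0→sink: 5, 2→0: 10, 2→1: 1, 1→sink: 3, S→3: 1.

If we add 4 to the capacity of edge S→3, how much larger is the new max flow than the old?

Original max flow = 7.
After raising cap(S→3), augmenting paths through that edge carry 1 more unit.
New max flow = 8. Increase = 1.

1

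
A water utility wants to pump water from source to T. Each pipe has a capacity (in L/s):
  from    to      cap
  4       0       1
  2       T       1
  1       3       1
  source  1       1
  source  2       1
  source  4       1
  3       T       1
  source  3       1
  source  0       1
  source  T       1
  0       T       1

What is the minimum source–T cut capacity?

Max flow = 4 (via 4 augmenting paths).
In the residual at optimum, the set reachable from source is {0, 1, 3, 4, source}.
Cut edges: source→2 (cap 1), source→T (cap 1), 0→T (cap 1), 3→T (cap 1). Sum = 4.

4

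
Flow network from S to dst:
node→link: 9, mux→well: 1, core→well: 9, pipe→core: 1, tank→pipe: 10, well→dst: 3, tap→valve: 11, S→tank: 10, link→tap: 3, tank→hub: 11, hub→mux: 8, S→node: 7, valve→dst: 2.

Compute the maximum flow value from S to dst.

Augment S→tank→hub→mux→well→dst: bottleneck 1. Total 1.
Augment S→tank→pipe→core→well→dst: bottleneck 1. Total 2.
Augment S→node→link→tap→valve→dst: bottleneck 2. Total 4.
No augmenting path remains in the residual graph.

4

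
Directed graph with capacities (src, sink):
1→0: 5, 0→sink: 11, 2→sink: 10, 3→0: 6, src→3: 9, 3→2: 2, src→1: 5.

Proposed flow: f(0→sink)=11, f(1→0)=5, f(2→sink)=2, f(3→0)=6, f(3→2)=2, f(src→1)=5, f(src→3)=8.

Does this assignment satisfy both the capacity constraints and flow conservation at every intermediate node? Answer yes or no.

Every edge has 0 ≤ f(e) ≤ cap(e).
At each intermediate node, inflow equals outflow.

Yes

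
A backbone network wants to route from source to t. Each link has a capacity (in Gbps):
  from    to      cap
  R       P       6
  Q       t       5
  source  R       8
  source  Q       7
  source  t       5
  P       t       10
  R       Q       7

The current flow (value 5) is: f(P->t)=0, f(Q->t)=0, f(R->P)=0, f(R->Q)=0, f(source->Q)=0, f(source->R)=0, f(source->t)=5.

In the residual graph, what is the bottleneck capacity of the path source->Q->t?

5

Residual capacities along the path: source->Q: 7, Q->t: 5.
Minimum is 5.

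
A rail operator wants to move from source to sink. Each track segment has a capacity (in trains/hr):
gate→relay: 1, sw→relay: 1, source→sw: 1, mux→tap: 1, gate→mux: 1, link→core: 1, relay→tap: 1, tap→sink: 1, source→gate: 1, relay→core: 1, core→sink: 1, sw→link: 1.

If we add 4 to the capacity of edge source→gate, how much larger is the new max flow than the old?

0

Original max flow = 2.
Even with extra capacity on source→gate, another cut of capacity 2 remains binding.
New max flow = 2. Increase = 0.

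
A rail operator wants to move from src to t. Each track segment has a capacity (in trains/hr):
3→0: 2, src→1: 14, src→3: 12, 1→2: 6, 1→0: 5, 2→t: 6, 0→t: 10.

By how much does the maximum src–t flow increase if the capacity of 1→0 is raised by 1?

1

Original max flow = 13.
After raising cap(1→0), augmenting paths through that edge carry 1 more unit.
New max flow = 14. Increase = 1.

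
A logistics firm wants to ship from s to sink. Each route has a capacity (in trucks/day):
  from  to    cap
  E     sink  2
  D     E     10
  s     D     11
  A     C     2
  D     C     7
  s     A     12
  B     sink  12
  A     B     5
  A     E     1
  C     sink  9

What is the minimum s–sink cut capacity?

Max flow = 16 (via 5 augmenting paths).
In the residual at optimum, the set reachable from s is {A, D, E, s}.
Cut edges: D->C (cap 7), A->B (cap 5), A->C (cap 2), E->sink (cap 2). Sum = 16.

16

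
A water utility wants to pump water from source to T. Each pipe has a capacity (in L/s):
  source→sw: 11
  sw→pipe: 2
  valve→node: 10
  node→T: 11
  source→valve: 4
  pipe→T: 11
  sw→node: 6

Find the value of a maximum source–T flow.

Augment source→valve→node→T: bottleneck 4. Total 4.
Augment source→sw→node→T: bottleneck 6. Total 10.
Augment source→sw→pipe→T: bottleneck 2. Total 12.
No augmenting path remains in the residual graph.

12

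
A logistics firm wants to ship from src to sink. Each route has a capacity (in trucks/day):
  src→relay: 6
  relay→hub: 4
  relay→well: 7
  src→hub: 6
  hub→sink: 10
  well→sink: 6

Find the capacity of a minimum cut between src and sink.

12

Max flow = 12 (via 3 augmenting paths).
In the residual at optimum, the set reachable from src is {src}.
Cut edges: src→relay (cap 6), src→hub (cap 6). Sum = 12.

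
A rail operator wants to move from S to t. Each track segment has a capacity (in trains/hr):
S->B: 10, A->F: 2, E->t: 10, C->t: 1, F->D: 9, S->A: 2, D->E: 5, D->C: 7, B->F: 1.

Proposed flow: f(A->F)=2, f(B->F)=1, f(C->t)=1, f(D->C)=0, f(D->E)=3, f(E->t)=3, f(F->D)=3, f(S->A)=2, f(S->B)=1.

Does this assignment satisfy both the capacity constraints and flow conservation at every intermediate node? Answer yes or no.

Conservation fails at C: inflow 0 ≠ outflow 1.

No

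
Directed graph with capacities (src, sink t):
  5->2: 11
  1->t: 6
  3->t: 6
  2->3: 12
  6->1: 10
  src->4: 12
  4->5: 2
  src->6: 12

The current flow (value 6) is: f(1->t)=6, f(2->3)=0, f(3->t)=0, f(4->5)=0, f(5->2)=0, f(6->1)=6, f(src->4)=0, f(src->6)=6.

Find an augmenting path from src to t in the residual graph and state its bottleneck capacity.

Residual along src->4->5->2->3->t: src->4: 12, 4->5: 2, 5->2: 11, 2->3: 12, 3->t: 6.
Bottleneck = min = 2.

src->4->5->2->3->t, bottleneck 2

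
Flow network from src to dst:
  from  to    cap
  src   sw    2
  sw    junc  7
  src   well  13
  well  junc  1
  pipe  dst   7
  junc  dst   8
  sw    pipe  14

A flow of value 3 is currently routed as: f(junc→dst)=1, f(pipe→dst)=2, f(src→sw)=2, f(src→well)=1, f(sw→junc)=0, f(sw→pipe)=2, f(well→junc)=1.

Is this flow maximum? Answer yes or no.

Yes

Residual reachable from src: {src, well}; dst is not reachable.
Saturated cut: src→sw, well→junc with total capacity 3 = current flow value. Flow is maximum.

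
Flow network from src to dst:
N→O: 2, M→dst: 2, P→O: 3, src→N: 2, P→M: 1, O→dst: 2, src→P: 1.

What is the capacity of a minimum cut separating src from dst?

3

Max flow = 3 (via 2 augmenting paths).
In the residual at optimum, the set reachable from src is {src}.
Cut edges: src→P (cap 1), src→N (cap 2). Sum = 3.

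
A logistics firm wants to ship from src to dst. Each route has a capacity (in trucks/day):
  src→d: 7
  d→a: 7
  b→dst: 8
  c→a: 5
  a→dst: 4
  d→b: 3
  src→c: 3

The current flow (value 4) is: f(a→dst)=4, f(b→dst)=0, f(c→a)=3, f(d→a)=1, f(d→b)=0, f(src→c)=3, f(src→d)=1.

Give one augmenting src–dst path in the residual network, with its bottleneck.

Residual along src→d→b→dst: src→d: 6, d→b: 3, b→dst: 8.
Bottleneck = min = 3.

src→d→b→dst, bottleneck 3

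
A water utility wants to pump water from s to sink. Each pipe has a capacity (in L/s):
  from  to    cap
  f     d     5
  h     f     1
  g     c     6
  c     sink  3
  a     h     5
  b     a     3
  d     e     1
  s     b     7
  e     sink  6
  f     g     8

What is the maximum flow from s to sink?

1

Augment s->b->a->h->f->d->e->sink: bottleneck 1. Total 1.
No augmenting path remains in the residual graph.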